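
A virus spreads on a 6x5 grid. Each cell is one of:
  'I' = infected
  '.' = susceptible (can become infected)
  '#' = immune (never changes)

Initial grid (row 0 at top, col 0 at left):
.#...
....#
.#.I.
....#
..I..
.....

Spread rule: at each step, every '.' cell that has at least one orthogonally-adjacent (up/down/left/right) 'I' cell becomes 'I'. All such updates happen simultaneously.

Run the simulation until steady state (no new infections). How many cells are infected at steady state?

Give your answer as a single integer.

Step 0 (initial): 2 infected
Step 1: +8 new -> 10 infected
Step 2: +7 new -> 17 infected
Step 3: +6 new -> 23 infected
Step 4: +2 new -> 25 infected
Step 5: +1 new -> 26 infected
Step 6: +0 new -> 26 infected

Answer: 26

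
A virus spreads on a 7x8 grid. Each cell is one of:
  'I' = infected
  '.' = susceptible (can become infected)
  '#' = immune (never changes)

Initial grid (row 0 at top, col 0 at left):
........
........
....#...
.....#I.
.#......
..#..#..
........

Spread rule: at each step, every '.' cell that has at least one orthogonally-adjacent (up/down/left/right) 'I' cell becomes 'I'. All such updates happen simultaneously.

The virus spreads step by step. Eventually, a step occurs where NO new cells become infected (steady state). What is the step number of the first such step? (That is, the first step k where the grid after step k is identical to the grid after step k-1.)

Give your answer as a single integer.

Step 0 (initial): 1 infected
Step 1: +3 new -> 4 infected
Step 2: +6 new -> 10 infected
Step 3: +6 new -> 16 infected
Step 4: +8 new -> 24 infected
Step 5: +6 new -> 30 infected
Step 6: +5 new -> 35 infected
Step 7: +5 new -> 40 infected
Step 8: +5 new -> 45 infected
Step 9: +5 new -> 50 infected
Step 10: +1 new -> 51 infected
Step 11: +0 new -> 51 infected

Answer: 11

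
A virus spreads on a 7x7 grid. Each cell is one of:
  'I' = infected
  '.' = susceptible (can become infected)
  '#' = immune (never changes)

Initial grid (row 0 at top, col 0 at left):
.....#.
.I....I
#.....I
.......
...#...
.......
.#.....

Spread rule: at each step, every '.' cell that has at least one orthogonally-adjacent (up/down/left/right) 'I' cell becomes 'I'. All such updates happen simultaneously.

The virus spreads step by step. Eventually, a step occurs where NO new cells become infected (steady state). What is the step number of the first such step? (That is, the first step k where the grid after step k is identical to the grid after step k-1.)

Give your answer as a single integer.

Answer: 8

Derivation:
Step 0 (initial): 3 infected
Step 1: +8 new -> 11 infected
Step 2: +9 new -> 20 infected
Step 3: +9 new -> 29 infected
Step 4: +7 new -> 36 infected
Step 5: +4 new -> 40 infected
Step 6: +4 new -> 44 infected
Step 7: +1 new -> 45 infected
Step 8: +0 new -> 45 infected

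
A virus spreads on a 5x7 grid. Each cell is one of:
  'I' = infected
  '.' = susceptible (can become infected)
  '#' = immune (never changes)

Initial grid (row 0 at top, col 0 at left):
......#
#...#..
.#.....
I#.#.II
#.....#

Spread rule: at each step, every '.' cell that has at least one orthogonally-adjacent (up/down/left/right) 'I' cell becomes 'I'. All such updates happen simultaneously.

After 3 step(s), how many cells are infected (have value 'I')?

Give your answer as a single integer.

Answer: 15

Derivation:
Step 0 (initial): 3 infected
Step 1: +5 new -> 8 infected
Step 2: +4 new -> 12 infected
Step 3: +3 new -> 15 infected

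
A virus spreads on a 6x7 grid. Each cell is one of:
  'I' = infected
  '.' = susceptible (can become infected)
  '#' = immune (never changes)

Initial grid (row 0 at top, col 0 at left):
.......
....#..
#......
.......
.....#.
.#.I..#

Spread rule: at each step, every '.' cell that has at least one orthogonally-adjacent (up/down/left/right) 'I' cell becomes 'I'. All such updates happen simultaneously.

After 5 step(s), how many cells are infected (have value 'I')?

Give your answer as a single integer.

Step 0 (initial): 1 infected
Step 1: +3 new -> 4 infected
Step 2: +4 new -> 8 infected
Step 3: +4 new -> 12 infected
Step 4: +6 new -> 18 infected
Step 5: +7 new -> 25 infected

Answer: 25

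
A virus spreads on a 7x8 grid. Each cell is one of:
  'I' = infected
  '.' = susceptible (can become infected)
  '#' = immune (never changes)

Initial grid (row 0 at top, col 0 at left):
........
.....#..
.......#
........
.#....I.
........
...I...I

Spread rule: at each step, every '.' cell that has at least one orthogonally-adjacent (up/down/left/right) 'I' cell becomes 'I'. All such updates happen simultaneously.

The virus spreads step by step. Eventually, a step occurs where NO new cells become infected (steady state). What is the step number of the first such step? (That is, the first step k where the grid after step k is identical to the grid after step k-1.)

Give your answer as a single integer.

Answer: 10

Derivation:
Step 0 (initial): 3 infected
Step 1: +9 new -> 12 infected
Step 2: +10 new -> 22 infected
Step 3: +7 new -> 29 infected
Step 4: +6 new -> 35 infected
Step 5: +7 new -> 42 infected
Step 6: +5 new -> 47 infected
Step 7: +3 new -> 50 infected
Step 8: +2 new -> 52 infected
Step 9: +1 new -> 53 infected
Step 10: +0 new -> 53 infected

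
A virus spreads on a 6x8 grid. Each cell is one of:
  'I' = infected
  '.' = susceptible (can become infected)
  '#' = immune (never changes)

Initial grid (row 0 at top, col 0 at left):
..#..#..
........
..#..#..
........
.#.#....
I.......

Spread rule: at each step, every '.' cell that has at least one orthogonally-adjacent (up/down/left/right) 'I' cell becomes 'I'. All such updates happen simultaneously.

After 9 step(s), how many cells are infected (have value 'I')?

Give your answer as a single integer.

Step 0 (initial): 1 infected
Step 1: +2 new -> 3 infected
Step 2: +2 new -> 5 infected
Step 3: +4 new -> 9 infected
Step 4: +4 new -> 13 infected
Step 5: +5 new -> 18 infected
Step 6: +6 new -> 24 infected
Step 7: +5 new -> 29 infected
Step 8: +4 new -> 33 infected
Step 9: +4 new -> 37 infected

Answer: 37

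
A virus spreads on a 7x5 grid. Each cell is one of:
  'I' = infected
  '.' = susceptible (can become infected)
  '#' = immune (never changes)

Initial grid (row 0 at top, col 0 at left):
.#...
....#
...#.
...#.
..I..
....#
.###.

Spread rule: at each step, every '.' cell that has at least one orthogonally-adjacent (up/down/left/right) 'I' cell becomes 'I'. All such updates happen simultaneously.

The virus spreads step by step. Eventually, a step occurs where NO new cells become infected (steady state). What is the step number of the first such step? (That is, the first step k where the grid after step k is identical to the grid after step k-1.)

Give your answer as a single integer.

Step 0 (initial): 1 infected
Step 1: +4 new -> 5 infected
Step 2: +6 new -> 11 infected
Step 3: +5 new -> 16 infected
Step 4: +6 new -> 22 infected
Step 5: +2 new -> 24 infected
Step 6: +2 new -> 26 infected
Step 7: +0 new -> 26 infected

Answer: 7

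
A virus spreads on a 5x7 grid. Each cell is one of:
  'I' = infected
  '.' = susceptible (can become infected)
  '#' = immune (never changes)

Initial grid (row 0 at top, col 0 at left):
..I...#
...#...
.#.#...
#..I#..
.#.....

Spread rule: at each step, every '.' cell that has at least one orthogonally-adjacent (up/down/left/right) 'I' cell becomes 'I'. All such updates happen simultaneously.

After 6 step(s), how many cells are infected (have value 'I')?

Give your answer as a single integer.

Step 0 (initial): 2 infected
Step 1: +5 new -> 7 infected
Step 2: +7 new -> 14 infected
Step 3: +4 new -> 18 infected
Step 4: +5 new -> 23 infected
Step 5: +3 new -> 26 infected
Step 6: +1 new -> 27 infected

Answer: 27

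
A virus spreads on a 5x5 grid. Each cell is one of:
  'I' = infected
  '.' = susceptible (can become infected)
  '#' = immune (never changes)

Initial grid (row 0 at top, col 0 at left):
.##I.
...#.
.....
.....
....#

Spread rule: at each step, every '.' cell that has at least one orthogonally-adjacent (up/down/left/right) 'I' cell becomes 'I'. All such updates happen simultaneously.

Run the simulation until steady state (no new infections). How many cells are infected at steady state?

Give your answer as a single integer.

Answer: 21

Derivation:
Step 0 (initial): 1 infected
Step 1: +1 new -> 2 infected
Step 2: +1 new -> 3 infected
Step 3: +1 new -> 4 infected
Step 4: +2 new -> 6 infected
Step 5: +2 new -> 8 infected
Step 6: +4 new -> 12 infected
Step 7: +4 new -> 16 infected
Step 8: +3 new -> 19 infected
Step 9: +2 new -> 21 infected
Step 10: +0 new -> 21 infected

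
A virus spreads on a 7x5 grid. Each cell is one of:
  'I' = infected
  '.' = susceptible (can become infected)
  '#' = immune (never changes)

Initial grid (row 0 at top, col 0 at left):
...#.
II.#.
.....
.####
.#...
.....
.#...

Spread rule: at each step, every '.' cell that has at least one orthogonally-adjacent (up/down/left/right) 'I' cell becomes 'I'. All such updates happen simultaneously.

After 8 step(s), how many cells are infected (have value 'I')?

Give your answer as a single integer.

Step 0 (initial): 2 infected
Step 1: +5 new -> 7 infected
Step 2: +3 new -> 10 infected
Step 3: +2 new -> 12 infected
Step 4: +2 new -> 14 infected
Step 5: +3 new -> 17 infected
Step 6: +2 new -> 19 infected
Step 7: +3 new -> 22 infected
Step 8: +3 new -> 25 infected

Answer: 25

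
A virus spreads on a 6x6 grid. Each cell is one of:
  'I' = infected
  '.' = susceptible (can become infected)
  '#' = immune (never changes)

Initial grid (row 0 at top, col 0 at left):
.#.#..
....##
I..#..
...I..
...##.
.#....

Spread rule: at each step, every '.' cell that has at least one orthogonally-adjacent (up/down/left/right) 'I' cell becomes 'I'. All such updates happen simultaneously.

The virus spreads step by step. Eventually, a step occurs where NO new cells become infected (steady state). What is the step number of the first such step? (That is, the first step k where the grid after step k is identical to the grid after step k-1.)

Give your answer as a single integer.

Step 0 (initial): 2 infected
Step 1: +5 new -> 7 infected
Step 2: +8 new -> 15 infected
Step 3: +6 new -> 21 infected
Step 4: +4 new -> 25 infected
Step 5: +1 new -> 26 infected
Step 6: +0 new -> 26 infected

Answer: 6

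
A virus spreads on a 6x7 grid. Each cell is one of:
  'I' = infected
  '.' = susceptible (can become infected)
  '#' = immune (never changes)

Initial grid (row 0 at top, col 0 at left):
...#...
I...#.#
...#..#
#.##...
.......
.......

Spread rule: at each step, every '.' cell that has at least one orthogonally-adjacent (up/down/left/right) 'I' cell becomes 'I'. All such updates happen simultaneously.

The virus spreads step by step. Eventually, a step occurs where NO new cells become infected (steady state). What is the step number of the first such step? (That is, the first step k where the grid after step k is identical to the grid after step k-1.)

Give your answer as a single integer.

Step 0 (initial): 1 infected
Step 1: +3 new -> 4 infected
Step 2: +3 new -> 7 infected
Step 3: +4 new -> 11 infected
Step 4: +1 new -> 12 infected
Step 5: +3 new -> 15 infected
Step 6: +3 new -> 18 infected
Step 7: +2 new -> 20 infected
Step 8: +3 new -> 23 infected
Step 9: +4 new -> 27 infected
Step 10: +3 new -> 30 infected
Step 11: +1 new -> 31 infected
Step 12: +1 new -> 32 infected
Step 13: +2 new -> 34 infected
Step 14: +0 new -> 34 infected

Answer: 14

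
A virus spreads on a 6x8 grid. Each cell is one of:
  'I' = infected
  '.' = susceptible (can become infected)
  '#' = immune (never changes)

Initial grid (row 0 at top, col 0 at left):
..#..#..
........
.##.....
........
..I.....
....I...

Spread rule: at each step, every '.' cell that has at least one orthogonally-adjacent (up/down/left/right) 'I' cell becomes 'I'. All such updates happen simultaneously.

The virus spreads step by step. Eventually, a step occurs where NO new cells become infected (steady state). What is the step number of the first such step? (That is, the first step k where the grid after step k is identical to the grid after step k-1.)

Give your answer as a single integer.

Step 0 (initial): 2 infected
Step 1: +7 new -> 9 infected
Step 2: +7 new -> 16 infected
Step 3: +7 new -> 23 infected
Step 4: +6 new -> 29 infected
Step 5: +7 new -> 36 infected
Step 6: +4 new -> 40 infected
Step 7: +3 new -> 43 infected
Step 8: +1 new -> 44 infected
Step 9: +0 new -> 44 infected

Answer: 9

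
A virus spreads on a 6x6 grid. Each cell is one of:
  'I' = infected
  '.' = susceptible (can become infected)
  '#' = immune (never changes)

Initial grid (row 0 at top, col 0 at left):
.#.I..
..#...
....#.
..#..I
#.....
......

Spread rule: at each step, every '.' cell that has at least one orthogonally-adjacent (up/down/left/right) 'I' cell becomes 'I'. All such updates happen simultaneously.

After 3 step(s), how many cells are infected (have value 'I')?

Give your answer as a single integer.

Answer: 18

Derivation:
Step 0 (initial): 2 infected
Step 1: +6 new -> 8 infected
Step 2: +7 new -> 15 infected
Step 3: +3 new -> 18 infected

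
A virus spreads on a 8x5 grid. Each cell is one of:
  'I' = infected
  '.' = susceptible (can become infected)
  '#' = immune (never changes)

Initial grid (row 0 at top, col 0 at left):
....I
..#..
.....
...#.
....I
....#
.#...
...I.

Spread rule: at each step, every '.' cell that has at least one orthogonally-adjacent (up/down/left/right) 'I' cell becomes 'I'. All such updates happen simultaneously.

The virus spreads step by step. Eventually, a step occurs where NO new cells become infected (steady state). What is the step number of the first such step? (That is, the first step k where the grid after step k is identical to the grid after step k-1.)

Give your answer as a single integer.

Step 0 (initial): 3 infected
Step 1: +7 new -> 10 infected
Step 2: +8 new -> 18 infected
Step 3: +6 new -> 24 infected
Step 4: +7 new -> 31 infected
Step 5: +4 new -> 35 infected
Step 6: +1 new -> 36 infected
Step 7: +0 new -> 36 infected

Answer: 7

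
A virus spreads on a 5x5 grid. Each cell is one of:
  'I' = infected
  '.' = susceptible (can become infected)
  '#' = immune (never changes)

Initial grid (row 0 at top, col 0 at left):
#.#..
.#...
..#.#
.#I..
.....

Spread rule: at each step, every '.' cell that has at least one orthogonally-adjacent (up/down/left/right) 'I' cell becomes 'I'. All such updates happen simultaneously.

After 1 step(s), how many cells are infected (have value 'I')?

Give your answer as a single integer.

Answer: 3

Derivation:
Step 0 (initial): 1 infected
Step 1: +2 new -> 3 infected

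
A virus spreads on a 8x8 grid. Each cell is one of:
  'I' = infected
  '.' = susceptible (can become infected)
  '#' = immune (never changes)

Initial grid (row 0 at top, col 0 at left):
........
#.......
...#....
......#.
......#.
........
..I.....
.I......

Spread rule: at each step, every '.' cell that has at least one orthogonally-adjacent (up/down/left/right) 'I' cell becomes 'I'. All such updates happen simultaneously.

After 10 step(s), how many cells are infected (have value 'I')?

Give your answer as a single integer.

Step 0 (initial): 2 infected
Step 1: +5 new -> 7 infected
Step 2: +6 new -> 13 infected
Step 3: +7 new -> 20 infected
Step 4: +8 new -> 28 infected
Step 5: +8 new -> 36 infected
Step 6: +8 new -> 44 infected
Step 7: +5 new -> 49 infected
Step 8: +5 new -> 54 infected
Step 9: +3 new -> 57 infected
Step 10: +2 new -> 59 infected

Answer: 59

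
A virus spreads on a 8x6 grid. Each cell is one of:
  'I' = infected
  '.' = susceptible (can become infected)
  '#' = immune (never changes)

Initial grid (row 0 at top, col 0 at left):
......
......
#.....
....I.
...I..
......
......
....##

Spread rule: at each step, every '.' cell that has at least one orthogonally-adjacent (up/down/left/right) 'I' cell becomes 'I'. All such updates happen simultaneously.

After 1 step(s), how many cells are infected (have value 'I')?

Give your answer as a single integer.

Answer: 8

Derivation:
Step 0 (initial): 2 infected
Step 1: +6 new -> 8 infected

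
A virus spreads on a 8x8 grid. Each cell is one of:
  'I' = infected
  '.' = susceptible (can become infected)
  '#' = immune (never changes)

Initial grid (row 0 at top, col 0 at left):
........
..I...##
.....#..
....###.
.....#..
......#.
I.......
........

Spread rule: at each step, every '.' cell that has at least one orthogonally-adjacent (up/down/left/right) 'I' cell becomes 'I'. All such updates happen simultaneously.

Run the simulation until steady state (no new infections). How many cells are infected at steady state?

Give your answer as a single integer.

Step 0 (initial): 2 infected
Step 1: +7 new -> 9 infected
Step 2: +11 new -> 20 infected
Step 3: +13 new -> 33 infected
Step 4: +5 new -> 38 infected
Step 5: +5 new -> 43 infected
Step 6: +4 new -> 47 infected
Step 7: +2 new -> 49 infected
Step 8: +2 new -> 51 infected
Step 9: +1 new -> 52 infected
Step 10: +2 new -> 54 infected
Step 11: +1 new -> 55 infected
Step 12: +1 new -> 56 infected
Step 13: +0 new -> 56 infected

Answer: 56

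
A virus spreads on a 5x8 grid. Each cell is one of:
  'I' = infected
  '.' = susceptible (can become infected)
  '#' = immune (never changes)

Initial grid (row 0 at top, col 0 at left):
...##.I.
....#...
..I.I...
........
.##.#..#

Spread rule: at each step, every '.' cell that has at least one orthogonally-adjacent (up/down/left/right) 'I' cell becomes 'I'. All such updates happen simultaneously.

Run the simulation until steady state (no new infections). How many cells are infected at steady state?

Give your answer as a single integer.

Answer: 33

Derivation:
Step 0 (initial): 3 infected
Step 1: +9 new -> 12 infected
Step 2: +10 new -> 22 infected
Step 3: +7 new -> 29 infected
Step 4: +4 new -> 33 infected
Step 5: +0 new -> 33 infected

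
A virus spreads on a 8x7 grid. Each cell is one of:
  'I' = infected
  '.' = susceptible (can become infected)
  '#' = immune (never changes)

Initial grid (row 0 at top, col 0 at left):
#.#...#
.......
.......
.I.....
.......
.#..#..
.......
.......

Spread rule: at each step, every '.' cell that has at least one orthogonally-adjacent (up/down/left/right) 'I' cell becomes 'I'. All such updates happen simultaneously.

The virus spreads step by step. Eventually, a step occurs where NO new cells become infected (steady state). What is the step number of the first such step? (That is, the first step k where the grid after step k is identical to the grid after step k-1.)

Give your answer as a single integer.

Answer: 10

Derivation:
Step 0 (initial): 1 infected
Step 1: +4 new -> 5 infected
Step 2: +6 new -> 11 infected
Step 3: +8 new -> 19 infected
Step 4: +7 new -> 26 infected
Step 5: +9 new -> 35 infected
Step 6: +8 new -> 43 infected
Step 7: +5 new -> 48 infected
Step 8: +2 new -> 50 infected
Step 9: +1 new -> 51 infected
Step 10: +0 new -> 51 infected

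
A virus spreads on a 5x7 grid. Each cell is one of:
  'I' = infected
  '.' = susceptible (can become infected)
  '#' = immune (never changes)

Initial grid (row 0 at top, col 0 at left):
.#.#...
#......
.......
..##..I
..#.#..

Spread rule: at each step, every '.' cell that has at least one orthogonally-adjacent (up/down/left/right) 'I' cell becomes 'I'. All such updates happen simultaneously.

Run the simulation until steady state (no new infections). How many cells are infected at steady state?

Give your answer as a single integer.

Step 0 (initial): 1 infected
Step 1: +3 new -> 4 infected
Step 2: +4 new -> 8 infected
Step 3: +3 new -> 11 infected
Step 4: +3 new -> 14 infected
Step 5: +3 new -> 17 infected
Step 6: +2 new -> 19 infected
Step 7: +4 new -> 23 infected
Step 8: +2 new -> 25 infected
Step 9: +1 new -> 26 infected
Step 10: +0 new -> 26 infected

Answer: 26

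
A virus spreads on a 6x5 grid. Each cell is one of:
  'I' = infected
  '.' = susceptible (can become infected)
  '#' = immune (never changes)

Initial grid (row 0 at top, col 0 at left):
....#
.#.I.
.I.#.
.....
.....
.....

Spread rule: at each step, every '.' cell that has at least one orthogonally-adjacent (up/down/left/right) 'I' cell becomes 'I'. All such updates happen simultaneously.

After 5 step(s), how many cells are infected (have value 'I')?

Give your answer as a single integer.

Step 0 (initial): 2 infected
Step 1: +6 new -> 8 infected
Step 2: +6 new -> 14 infected
Step 3: +7 new -> 21 infected
Step 4: +4 new -> 25 infected
Step 5: +2 new -> 27 infected

Answer: 27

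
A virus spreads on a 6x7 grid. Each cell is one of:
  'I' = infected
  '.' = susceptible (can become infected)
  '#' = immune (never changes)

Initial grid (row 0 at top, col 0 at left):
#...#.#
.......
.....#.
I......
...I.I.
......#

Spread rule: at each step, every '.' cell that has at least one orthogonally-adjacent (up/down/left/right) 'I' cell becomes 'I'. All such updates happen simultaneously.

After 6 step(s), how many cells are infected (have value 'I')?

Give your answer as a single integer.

Step 0 (initial): 3 infected
Step 1: +10 new -> 13 infected
Step 2: +10 new -> 23 infected
Step 3: +6 new -> 29 infected
Step 4: +5 new -> 34 infected
Step 5: +2 new -> 36 infected
Step 6: +1 new -> 37 infected

Answer: 37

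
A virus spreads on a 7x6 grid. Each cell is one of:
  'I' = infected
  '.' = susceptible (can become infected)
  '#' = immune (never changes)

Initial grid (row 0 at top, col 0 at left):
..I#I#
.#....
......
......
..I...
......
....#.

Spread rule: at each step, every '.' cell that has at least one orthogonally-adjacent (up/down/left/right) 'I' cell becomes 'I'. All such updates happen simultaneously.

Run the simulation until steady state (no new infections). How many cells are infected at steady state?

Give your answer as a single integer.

Step 0 (initial): 3 infected
Step 1: +7 new -> 10 infected
Step 2: +12 new -> 22 infected
Step 3: +11 new -> 33 infected
Step 4: +4 new -> 37 infected
Step 5: +1 new -> 38 infected
Step 6: +0 new -> 38 infected

Answer: 38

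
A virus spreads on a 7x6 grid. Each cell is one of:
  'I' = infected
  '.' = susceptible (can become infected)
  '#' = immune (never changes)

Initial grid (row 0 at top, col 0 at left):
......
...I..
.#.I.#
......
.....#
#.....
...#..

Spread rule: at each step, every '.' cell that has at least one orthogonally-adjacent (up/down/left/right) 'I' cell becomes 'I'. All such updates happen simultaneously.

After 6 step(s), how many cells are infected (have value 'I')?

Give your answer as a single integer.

Step 0 (initial): 2 infected
Step 1: +6 new -> 8 infected
Step 2: +7 new -> 15 infected
Step 3: +8 new -> 23 infected
Step 4: +6 new -> 29 infected
Step 5: +5 new -> 34 infected
Step 6: +2 new -> 36 infected

Answer: 36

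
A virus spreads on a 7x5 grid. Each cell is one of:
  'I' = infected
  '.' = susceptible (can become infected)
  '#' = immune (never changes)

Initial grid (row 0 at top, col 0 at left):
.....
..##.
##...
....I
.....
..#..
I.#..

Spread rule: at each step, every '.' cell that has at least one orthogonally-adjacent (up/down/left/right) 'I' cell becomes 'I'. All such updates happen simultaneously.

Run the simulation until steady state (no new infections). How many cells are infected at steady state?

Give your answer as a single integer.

Answer: 29

Derivation:
Step 0 (initial): 2 infected
Step 1: +5 new -> 7 infected
Step 2: +7 new -> 14 infected
Step 3: +8 new -> 22 infected
Step 4: +2 new -> 24 infected
Step 5: +1 new -> 25 infected
Step 6: +1 new -> 26 infected
Step 7: +2 new -> 28 infected
Step 8: +1 new -> 29 infected
Step 9: +0 new -> 29 infected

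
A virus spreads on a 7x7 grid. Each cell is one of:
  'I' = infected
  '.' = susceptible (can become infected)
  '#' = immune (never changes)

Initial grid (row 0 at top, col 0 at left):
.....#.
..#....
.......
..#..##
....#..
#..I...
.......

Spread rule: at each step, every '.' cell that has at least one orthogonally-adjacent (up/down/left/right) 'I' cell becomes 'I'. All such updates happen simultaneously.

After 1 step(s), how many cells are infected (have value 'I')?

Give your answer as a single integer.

Step 0 (initial): 1 infected
Step 1: +4 new -> 5 infected

Answer: 5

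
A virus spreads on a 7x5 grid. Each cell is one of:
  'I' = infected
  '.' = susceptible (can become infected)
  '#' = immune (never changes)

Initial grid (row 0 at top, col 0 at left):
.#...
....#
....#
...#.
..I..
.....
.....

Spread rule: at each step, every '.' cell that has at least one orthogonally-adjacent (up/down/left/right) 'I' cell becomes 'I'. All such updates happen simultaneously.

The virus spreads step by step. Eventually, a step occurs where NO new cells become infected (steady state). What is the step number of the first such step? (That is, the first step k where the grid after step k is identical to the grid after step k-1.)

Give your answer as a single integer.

Answer: 7

Derivation:
Step 0 (initial): 1 infected
Step 1: +4 new -> 5 infected
Step 2: +7 new -> 12 infected
Step 3: +9 new -> 21 infected
Step 4: +6 new -> 27 infected
Step 5: +2 new -> 29 infected
Step 6: +2 new -> 31 infected
Step 7: +0 new -> 31 infected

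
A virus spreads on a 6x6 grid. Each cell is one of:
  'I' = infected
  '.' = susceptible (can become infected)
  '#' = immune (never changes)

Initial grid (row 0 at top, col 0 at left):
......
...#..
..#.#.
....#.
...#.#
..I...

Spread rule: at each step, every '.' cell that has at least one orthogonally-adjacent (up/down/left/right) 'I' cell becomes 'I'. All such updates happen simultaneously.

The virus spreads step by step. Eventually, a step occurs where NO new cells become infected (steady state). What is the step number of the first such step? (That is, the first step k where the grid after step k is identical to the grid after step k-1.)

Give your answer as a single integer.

Step 0 (initial): 1 infected
Step 1: +3 new -> 4 infected
Step 2: +4 new -> 8 infected
Step 3: +5 new -> 13 infected
Step 4: +3 new -> 16 infected
Step 5: +2 new -> 18 infected
Step 6: +3 new -> 21 infected
Step 7: +2 new -> 23 infected
Step 8: +1 new -> 24 infected
Step 9: +1 new -> 25 infected
Step 10: +2 new -> 27 infected
Step 11: +1 new -> 28 infected
Step 12: +1 new -> 29 infected
Step 13: +1 new -> 30 infected
Step 14: +0 new -> 30 infected

Answer: 14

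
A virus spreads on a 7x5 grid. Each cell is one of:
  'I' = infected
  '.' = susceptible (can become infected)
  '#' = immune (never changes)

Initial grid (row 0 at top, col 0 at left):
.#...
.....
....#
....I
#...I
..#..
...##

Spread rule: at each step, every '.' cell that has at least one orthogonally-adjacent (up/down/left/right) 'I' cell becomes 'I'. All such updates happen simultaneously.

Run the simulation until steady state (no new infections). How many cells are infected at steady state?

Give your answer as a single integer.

Answer: 29

Derivation:
Step 0 (initial): 2 infected
Step 1: +3 new -> 5 infected
Step 2: +4 new -> 9 infected
Step 3: +4 new -> 13 infected
Step 4: +6 new -> 19 infected
Step 5: +6 new -> 25 infected
Step 6: +3 new -> 28 infected
Step 7: +1 new -> 29 infected
Step 8: +0 new -> 29 infected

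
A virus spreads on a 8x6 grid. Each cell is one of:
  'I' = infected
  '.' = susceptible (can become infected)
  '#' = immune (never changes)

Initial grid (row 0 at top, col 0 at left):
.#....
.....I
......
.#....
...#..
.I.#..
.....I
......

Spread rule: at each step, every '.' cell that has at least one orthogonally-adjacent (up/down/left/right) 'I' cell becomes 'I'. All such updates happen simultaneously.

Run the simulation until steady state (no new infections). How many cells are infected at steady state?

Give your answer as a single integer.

Step 0 (initial): 3 infected
Step 1: +10 new -> 13 infected
Step 2: +13 new -> 26 infected
Step 3: +10 new -> 36 infected
Step 4: +5 new -> 41 infected
Step 5: +2 new -> 43 infected
Step 6: +1 new -> 44 infected
Step 7: +0 new -> 44 infected

Answer: 44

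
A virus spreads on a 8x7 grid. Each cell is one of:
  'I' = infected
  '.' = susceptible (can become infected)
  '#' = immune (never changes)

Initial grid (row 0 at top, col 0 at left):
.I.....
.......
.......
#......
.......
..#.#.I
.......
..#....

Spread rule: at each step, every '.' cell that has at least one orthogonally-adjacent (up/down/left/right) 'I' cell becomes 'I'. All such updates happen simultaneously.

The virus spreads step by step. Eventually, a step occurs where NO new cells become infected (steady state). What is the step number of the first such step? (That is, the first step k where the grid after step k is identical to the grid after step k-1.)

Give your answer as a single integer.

Answer: 9

Derivation:
Step 0 (initial): 2 infected
Step 1: +6 new -> 8 infected
Step 2: +8 new -> 16 infected
Step 3: +10 new -> 26 infected
Step 4: +11 new -> 37 infected
Step 5: +10 new -> 47 infected
Step 6: +2 new -> 49 infected
Step 7: +2 new -> 51 infected
Step 8: +1 new -> 52 infected
Step 9: +0 new -> 52 infected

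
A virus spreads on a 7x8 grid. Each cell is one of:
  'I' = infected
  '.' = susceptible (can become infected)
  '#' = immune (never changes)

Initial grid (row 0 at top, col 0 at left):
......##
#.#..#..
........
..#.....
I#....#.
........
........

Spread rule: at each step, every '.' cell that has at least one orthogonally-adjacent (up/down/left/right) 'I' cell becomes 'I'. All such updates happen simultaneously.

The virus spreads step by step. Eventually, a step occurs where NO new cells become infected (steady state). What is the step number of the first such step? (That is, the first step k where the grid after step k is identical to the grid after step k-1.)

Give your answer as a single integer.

Step 0 (initial): 1 infected
Step 1: +2 new -> 3 infected
Step 2: +4 new -> 7 infected
Step 3: +3 new -> 10 infected
Step 4: +5 new -> 15 infected
Step 5: +5 new -> 20 infected
Step 6: +8 new -> 28 infected
Step 7: +7 new -> 35 infected
Step 8: +5 new -> 40 infected
Step 9: +6 new -> 46 infected
Step 10: +2 new -> 48 infected
Step 11: +0 new -> 48 infected

Answer: 11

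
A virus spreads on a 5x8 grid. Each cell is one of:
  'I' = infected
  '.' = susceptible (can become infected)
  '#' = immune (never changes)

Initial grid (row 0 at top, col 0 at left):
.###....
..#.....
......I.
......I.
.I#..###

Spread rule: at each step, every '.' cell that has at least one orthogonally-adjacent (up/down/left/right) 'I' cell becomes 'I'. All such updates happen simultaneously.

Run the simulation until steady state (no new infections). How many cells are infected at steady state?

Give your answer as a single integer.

Answer: 32

Derivation:
Step 0 (initial): 3 infected
Step 1: +7 new -> 10 infected
Step 2: +8 new -> 18 infected
Step 3: +9 new -> 27 infected
Step 4: +4 new -> 31 infected
Step 5: +1 new -> 32 infected
Step 6: +0 new -> 32 infected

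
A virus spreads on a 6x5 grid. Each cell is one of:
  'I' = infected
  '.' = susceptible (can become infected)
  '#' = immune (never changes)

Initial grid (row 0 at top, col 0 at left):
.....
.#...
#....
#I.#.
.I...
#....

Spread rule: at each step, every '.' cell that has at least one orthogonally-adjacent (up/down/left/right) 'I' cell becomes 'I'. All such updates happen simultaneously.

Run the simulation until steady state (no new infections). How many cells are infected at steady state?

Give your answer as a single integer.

Answer: 25

Derivation:
Step 0 (initial): 2 infected
Step 1: +5 new -> 7 infected
Step 2: +3 new -> 10 infected
Step 3: +4 new -> 14 infected
Step 4: +5 new -> 19 infected
Step 5: +3 new -> 22 infected
Step 6: +2 new -> 24 infected
Step 7: +1 new -> 25 infected
Step 8: +0 new -> 25 infected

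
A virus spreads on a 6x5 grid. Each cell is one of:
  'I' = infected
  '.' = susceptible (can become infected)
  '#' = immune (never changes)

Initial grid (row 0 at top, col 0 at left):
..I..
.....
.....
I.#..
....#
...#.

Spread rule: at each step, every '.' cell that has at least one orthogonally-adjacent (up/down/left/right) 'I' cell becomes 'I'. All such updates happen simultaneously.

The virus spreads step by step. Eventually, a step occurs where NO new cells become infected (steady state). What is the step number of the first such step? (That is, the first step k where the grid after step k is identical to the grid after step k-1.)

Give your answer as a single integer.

Step 0 (initial): 2 infected
Step 1: +6 new -> 8 infected
Step 2: +9 new -> 17 infected
Step 3: +4 new -> 21 infected
Step 4: +4 new -> 25 infected
Step 5: +1 new -> 26 infected
Step 6: +0 new -> 26 infected

Answer: 6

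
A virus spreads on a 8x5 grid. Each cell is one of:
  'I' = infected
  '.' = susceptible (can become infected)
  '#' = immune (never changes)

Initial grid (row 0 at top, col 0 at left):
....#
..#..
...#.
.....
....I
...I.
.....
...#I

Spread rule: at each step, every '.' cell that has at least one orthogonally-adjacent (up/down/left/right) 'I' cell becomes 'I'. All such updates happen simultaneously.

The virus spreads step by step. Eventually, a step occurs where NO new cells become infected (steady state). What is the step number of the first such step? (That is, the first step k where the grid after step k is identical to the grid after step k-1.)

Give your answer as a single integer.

Step 0 (initial): 3 infected
Step 1: +6 new -> 9 infected
Step 2: +5 new -> 14 infected
Step 3: +6 new -> 20 infected
Step 4: +6 new -> 26 infected
Step 5: +4 new -> 30 infected
Step 6: +3 new -> 33 infected
Step 7: +2 new -> 35 infected
Step 8: +1 new -> 36 infected
Step 9: +0 new -> 36 infected

Answer: 9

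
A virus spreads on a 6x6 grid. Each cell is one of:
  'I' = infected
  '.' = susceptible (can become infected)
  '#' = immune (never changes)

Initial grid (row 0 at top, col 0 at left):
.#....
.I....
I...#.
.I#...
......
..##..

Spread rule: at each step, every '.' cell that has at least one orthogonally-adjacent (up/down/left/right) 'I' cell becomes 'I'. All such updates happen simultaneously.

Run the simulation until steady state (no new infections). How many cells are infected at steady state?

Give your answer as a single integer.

Answer: 31

Derivation:
Step 0 (initial): 3 infected
Step 1: +5 new -> 8 infected
Step 2: +7 new -> 15 infected
Step 3: +5 new -> 20 infected
Step 4: +4 new -> 24 infected
Step 5: +5 new -> 29 infected
Step 6: +2 new -> 31 infected
Step 7: +0 new -> 31 infected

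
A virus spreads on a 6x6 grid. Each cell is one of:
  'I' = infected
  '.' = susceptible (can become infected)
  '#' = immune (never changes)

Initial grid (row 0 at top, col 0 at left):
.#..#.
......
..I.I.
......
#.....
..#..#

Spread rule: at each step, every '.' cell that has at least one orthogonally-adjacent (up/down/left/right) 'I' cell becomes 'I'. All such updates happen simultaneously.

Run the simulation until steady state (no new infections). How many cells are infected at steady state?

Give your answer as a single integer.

Answer: 31

Derivation:
Step 0 (initial): 2 infected
Step 1: +7 new -> 9 infected
Step 2: +10 new -> 19 infected
Step 3: +8 new -> 27 infected
Step 4: +3 new -> 30 infected
Step 5: +1 new -> 31 infected
Step 6: +0 new -> 31 infected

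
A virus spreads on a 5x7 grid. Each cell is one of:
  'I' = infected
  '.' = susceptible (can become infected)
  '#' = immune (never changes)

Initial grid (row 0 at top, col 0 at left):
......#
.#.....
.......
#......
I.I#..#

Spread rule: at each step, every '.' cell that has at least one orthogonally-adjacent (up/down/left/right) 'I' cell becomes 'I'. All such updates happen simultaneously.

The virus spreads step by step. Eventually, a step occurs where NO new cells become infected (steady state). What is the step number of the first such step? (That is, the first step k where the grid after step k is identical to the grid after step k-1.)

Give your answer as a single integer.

Step 0 (initial): 2 infected
Step 1: +2 new -> 4 infected
Step 2: +3 new -> 7 infected
Step 3: +4 new -> 11 infected
Step 4: +6 new -> 17 infected
Step 5: +7 new -> 24 infected
Step 6: +4 new -> 28 infected
Step 7: +2 new -> 30 infected
Step 8: +0 new -> 30 infected

Answer: 8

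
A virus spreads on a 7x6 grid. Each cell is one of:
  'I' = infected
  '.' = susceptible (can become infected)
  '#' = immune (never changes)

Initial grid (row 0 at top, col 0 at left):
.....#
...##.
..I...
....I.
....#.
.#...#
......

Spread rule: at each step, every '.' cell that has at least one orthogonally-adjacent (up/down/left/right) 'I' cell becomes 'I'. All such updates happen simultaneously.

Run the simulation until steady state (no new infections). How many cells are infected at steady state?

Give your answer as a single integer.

Step 0 (initial): 2 infected
Step 1: +7 new -> 9 infected
Step 2: +8 new -> 17 infected
Step 3: +8 new -> 25 infected
Step 4: +6 new -> 31 infected
Step 5: +3 new -> 34 infected
Step 6: +2 new -> 36 infected
Step 7: +0 new -> 36 infected

Answer: 36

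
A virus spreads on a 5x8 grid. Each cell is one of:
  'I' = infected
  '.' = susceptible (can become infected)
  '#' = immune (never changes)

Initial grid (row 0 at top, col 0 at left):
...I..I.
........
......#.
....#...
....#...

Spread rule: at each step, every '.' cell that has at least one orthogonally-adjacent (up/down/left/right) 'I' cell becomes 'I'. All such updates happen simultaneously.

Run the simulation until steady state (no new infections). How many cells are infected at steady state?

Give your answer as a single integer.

Answer: 37

Derivation:
Step 0 (initial): 2 infected
Step 1: +6 new -> 8 infected
Step 2: +6 new -> 14 infected
Step 3: +7 new -> 21 infected
Step 4: +6 new -> 27 infected
Step 5: +6 new -> 33 infected
Step 6: +3 new -> 36 infected
Step 7: +1 new -> 37 infected
Step 8: +0 new -> 37 infected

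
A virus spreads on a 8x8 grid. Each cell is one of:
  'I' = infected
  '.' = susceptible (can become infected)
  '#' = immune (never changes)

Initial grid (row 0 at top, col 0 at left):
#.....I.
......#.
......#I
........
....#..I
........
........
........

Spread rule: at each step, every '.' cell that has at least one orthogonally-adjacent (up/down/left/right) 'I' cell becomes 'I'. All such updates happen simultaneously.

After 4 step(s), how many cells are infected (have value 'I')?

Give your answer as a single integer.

Answer: 29

Derivation:
Step 0 (initial): 3 infected
Step 1: +6 new -> 9 infected
Step 2: +6 new -> 15 infected
Step 3: +7 new -> 22 infected
Step 4: +7 new -> 29 infected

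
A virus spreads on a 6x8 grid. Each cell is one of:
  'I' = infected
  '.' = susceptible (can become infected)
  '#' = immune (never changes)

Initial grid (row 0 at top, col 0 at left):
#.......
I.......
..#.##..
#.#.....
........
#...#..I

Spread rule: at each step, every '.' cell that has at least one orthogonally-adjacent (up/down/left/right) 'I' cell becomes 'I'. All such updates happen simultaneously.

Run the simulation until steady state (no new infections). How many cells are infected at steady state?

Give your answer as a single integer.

Step 0 (initial): 2 infected
Step 1: +4 new -> 6 infected
Step 2: +6 new -> 12 infected
Step 3: +6 new -> 18 infected
Step 4: +8 new -> 26 infected
Step 5: +10 new -> 36 infected
Step 6: +4 new -> 40 infected
Step 7: +0 new -> 40 infected

Answer: 40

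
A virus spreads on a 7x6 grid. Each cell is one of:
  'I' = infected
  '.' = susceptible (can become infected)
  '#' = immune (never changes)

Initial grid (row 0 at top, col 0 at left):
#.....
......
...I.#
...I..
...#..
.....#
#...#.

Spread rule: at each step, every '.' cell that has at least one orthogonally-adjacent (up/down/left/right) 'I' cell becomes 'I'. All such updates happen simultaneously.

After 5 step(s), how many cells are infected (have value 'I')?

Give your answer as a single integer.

Step 0 (initial): 2 infected
Step 1: +5 new -> 7 infected
Step 2: +8 new -> 15 infected
Step 3: +10 new -> 25 infected
Step 4: +7 new -> 32 infected
Step 5: +3 new -> 35 infected

Answer: 35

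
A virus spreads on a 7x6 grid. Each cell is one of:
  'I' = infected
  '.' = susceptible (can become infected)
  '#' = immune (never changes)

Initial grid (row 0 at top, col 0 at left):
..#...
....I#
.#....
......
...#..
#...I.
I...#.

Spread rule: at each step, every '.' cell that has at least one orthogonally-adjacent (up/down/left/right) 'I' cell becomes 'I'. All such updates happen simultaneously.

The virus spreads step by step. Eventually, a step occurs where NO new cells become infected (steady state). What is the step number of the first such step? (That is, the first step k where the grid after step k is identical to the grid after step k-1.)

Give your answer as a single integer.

Step 0 (initial): 3 infected
Step 1: +7 new -> 10 infected
Step 2: +12 new -> 22 infected
Step 3: +6 new -> 28 infected
Step 4: +5 new -> 33 infected
Step 5: +3 new -> 36 infected
Step 6: +0 new -> 36 infected

Answer: 6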